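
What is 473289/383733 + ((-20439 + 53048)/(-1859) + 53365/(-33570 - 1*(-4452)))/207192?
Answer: 589745843849682295/478190070229920048 ≈ 1.2333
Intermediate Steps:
473289/383733 + ((-20439 + 53048)/(-1859) + 53365/(-33570 - 1*(-4452)))/207192 = 473289*(1/383733) + (32609*(-1/1859) + 53365/(-33570 + 4452))*(1/207192) = 157763/127911 + (-32609/1859 + 53365/(-29118))*(1/207192) = 157763/127911 + (-32609/1859 + 53365*(-1/29118))*(1/207192) = 157763/127911 + (-32609/1859 - 53365/29118)*(1/207192) = 157763/127911 - 1048714397/54130362*1/207192 = 157763/127911 - 1048714397/11215377963504 = 589745843849682295/478190070229920048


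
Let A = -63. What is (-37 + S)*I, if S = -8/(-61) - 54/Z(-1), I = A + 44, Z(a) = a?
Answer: -19855/61 ≈ -325.49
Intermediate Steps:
I = -19 (I = -63 + 44 = -19)
S = 3302/61 (S = -8/(-61) - 54/(-1) = -8*(-1/61) - 54*(-1) = 8/61 + 54 = 3302/61 ≈ 54.131)
(-37 + S)*I = (-37 + 3302/61)*(-19) = (1045/61)*(-19) = -19855/61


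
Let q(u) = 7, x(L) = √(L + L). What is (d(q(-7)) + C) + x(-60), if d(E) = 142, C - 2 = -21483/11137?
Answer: 226035/1591 + 2*I*√30 ≈ 142.07 + 10.954*I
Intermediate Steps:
x(L) = √2*√L (x(L) = √(2*L) = √2*√L)
C = 113/1591 (C = 2 - 21483/11137 = 2 - 21483*1/11137 = 2 - 3069/1591 = 113/1591 ≈ 0.071025)
(d(q(-7)) + C) + x(-60) = (142 + 113/1591) + √2*√(-60) = 226035/1591 + √2*(2*I*√15) = 226035/1591 + 2*I*√30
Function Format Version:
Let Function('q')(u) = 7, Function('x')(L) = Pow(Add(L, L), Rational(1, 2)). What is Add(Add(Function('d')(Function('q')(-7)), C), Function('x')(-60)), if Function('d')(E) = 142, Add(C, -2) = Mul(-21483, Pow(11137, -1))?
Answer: Add(Rational(226035, 1591), Mul(2, I, Pow(30, Rational(1, 2)))) ≈ Add(142.07, Mul(10.954, I))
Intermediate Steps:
Function('x')(L) = Mul(Pow(2, Rational(1, 2)), Pow(L, Rational(1, 2))) (Function('x')(L) = Pow(Mul(2, L), Rational(1, 2)) = Mul(Pow(2, Rational(1, 2)), Pow(L, Rational(1, 2))))
C = Rational(113, 1591) (C = Add(2, Mul(-21483, Pow(11137, -1))) = Add(2, Mul(-21483, Rational(1, 11137))) = Add(2, Rational(-3069, 1591)) = Rational(113, 1591) ≈ 0.071025)
Add(Add(Function('d')(Function('q')(-7)), C), Function('x')(-60)) = Add(Add(142, Rational(113, 1591)), Mul(Pow(2, Rational(1, 2)), Pow(-60, Rational(1, 2)))) = Add(Rational(226035, 1591), Mul(Pow(2, Rational(1, 2)), Mul(2, I, Pow(15, Rational(1, 2))))) = Add(Rational(226035, 1591), Mul(2, I, Pow(30, Rational(1, 2))))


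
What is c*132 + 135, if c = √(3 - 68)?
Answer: 135 + 132*I*√65 ≈ 135.0 + 1064.2*I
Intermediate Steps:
c = I*√65 (c = √(-65) = I*√65 ≈ 8.0623*I)
c*132 + 135 = (I*√65)*132 + 135 = 132*I*√65 + 135 = 135 + 132*I*√65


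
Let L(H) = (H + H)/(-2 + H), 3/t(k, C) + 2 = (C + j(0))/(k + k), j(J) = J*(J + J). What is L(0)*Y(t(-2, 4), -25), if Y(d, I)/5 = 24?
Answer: 0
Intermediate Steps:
j(J) = 2*J² (j(J) = J*(2*J) = 2*J²)
t(k, C) = 3/(-2 + C/(2*k)) (t(k, C) = 3/(-2 + (C + 2*0²)/(k + k)) = 3/(-2 + (C + 2*0)/((2*k))) = 3/(-2 + (C + 0)*(1/(2*k))) = 3/(-2 + C*(1/(2*k))) = 3/(-2 + C/(2*k)))
Y(d, I) = 120 (Y(d, I) = 5*24 = 120)
L(H) = 2*H/(-2 + H) (L(H) = (2*H)/(-2 + H) = 2*H/(-2 + H))
L(0)*Y(t(-2, 4), -25) = (2*0/(-2 + 0))*120 = (2*0/(-2))*120 = (2*0*(-½))*120 = 0*120 = 0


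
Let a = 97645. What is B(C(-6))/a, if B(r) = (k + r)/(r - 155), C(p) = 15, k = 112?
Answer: -127/13670300 ≈ -9.2902e-6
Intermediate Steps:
B(r) = (112 + r)/(-155 + r) (B(r) = (112 + r)/(r - 155) = (112 + r)/(-155 + r))
B(C(-6))/a = ((112 + 15)/(-155 + 15))/97645 = (127/(-140))*(1/97645) = -1/140*127*(1/97645) = -127/140*1/97645 = -127/13670300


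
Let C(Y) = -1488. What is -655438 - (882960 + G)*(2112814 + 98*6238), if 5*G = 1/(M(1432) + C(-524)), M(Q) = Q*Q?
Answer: -12321995452606249189/5122840 ≈ -2.4053e+12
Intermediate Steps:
M(Q) = Q²
G = 1/10245680 (G = 1/(5*(1432² - 1488)) = 1/(5*(2050624 - 1488)) = (⅕)/2049136 = (⅕)*(1/2049136) = 1/10245680 ≈ 9.7602e-8)
-655438 - (882960 + G)*(2112814 + 98*6238) = -655438 - (882960 + 1/10245680)*(2112814 + 98*6238) = -655438 - 9046525612801*(2112814 + 611324)/10245680 = -655438 - 9046525612801*2724138/10245680 = -655438 - 1*12321992094902245269/5122840 = -655438 - 12321992094902245269/5122840 = -12321995452606249189/5122840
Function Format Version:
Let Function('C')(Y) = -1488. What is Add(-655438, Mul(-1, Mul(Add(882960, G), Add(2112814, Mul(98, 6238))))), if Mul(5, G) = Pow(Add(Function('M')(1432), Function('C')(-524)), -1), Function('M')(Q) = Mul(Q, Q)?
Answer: Rational(-12321995452606249189, 5122840) ≈ -2.4053e+12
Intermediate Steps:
Function('M')(Q) = Pow(Q, 2)
G = Rational(1, 10245680) (G = Mul(Rational(1, 5), Pow(Add(Pow(1432, 2), -1488), -1)) = Mul(Rational(1, 5), Pow(Add(2050624, -1488), -1)) = Mul(Rational(1, 5), Pow(2049136, -1)) = Mul(Rational(1, 5), Rational(1, 2049136)) = Rational(1, 10245680) ≈ 9.7602e-8)
Add(-655438, Mul(-1, Mul(Add(882960, G), Add(2112814, Mul(98, 6238))))) = Add(-655438, Mul(-1, Mul(Add(882960, Rational(1, 10245680)), Add(2112814, Mul(98, 6238))))) = Add(-655438, Mul(-1, Mul(Rational(9046525612801, 10245680), Add(2112814, 611324)))) = Add(-655438, Mul(-1, Mul(Rational(9046525612801, 10245680), 2724138))) = Add(-655438, Mul(-1, Rational(12321992094902245269, 5122840))) = Add(-655438, Rational(-12321992094902245269, 5122840)) = Rational(-12321995452606249189, 5122840)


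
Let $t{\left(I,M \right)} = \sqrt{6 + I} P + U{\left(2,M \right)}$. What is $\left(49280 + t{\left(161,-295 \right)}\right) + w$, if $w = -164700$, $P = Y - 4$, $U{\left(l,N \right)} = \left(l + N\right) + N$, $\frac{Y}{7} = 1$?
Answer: $-116008 + 3 \sqrt{167} \approx -1.1597 \cdot 10^{5}$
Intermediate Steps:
$Y = 7$ ($Y = 7 \cdot 1 = 7$)
$U{\left(l,N \right)} = l + 2 N$ ($U{\left(l,N \right)} = \left(N + l\right) + N = l + 2 N$)
$P = 3$ ($P = 7 - 4 = 3$)
$t{\left(I,M \right)} = 2 + 2 M + 3 \sqrt{6 + I}$ ($t{\left(I,M \right)} = \sqrt{6 + I} 3 + \left(2 + 2 M\right) = 3 \sqrt{6 + I} + \left(2 + 2 M\right) = 2 + 2 M + 3 \sqrt{6 + I}$)
$\left(49280 + t{\left(161,-295 \right)}\right) + w = \left(49280 + \left(2 + 2 \left(-295\right) + 3 \sqrt{6 + 161}\right)\right) - 164700 = \left(49280 + \left(2 - 590 + 3 \sqrt{167}\right)\right) - 164700 = \left(49280 - \left(588 - 3 \sqrt{167}\right)\right) - 164700 = \left(48692 + 3 \sqrt{167}\right) - 164700 = -116008 + 3 \sqrt{167}$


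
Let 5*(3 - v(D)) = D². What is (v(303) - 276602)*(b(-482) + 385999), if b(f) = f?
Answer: -568562013668/5 ≈ -1.1371e+11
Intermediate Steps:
v(D) = 3 - D²/5
(v(303) - 276602)*(b(-482) + 385999) = ((3 - ⅕*303²) - 276602)*(-482 + 385999) = ((3 - ⅕*91809) - 276602)*385517 = ((3 - 91809/5) - 276602)*385517 = (-91794/5 - 276602)*385517 = -1474804/5*385517 = -568562013668/5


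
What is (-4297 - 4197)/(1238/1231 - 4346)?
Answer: 5228057/2674344 ≈ 1.9549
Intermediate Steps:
(-4297 - 4197)/(1238/1231 - 4346) = -8494/(1238*(1/1231) - 4346) = -8494/(1238/1231 - 4346) = -8494/(-5348688/1231) = -8494*(-1231/5348688) = 5228057/2674344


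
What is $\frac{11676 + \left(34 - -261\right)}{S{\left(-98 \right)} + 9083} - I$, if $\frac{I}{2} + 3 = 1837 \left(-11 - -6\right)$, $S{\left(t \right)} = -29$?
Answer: $\frac{166388275}{9054} \approx 18377.0$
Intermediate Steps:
$I = -18376$ ($I = -6 + 2 \cdot 1837 \left(-11 - -6\right) = -6 + 2 \cdot 1837 \left(-11 + 6\right) = -6 + 2 \cdot 1837 \left(-5\right) = -6 + 2 \left(-9185\right) = -6 - 18370 = -18376$)
$\frac{11676 + \left(34 - -261\right)}{S{\left(-98 \right)} + 9083} - I = \frac{11676 + \left(34 - -261\right)}{-29 + 9083} - -18376 = \frac{11676 + \left(34 + 261\right)}{9054} + 18376 = \left(11676 + 295\right) \frac{1}{9054} + 18376 = 11971 \cdot \frac{1}{9054} + 18376 = \frac{11971}{9054} + 18376 = \frac{166388275}{9054}$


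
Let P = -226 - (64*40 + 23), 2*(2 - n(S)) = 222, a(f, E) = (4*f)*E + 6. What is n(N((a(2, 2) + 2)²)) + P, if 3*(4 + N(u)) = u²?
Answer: -2918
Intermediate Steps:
a(f, E) = 6 + 4*E*f (a(f, E) = 4*E*f + 6 = 6 + 4*E*f)
N(u) = -4 + u²/3
n(S) = -109 (n(S) = 2 - ½*222 = 2 - 111 = -109)
P = -2809 (P = -226 - (2560 + 23) = -226 - 1*2583 = -226 - 2583 = -2809)
n(N((a(2, 2) + 2)²)) + P = -109 - 2809 = -2918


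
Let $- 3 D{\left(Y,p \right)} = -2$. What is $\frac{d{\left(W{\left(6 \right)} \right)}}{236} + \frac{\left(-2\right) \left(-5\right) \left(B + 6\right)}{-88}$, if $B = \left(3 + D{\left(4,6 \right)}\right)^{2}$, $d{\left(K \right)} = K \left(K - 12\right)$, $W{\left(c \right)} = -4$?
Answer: $- \frac{45289}{23364} \approx -1.9384$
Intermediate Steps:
$d{\left(K \right)} = K \left(-12 + K\right)$
$D{\left(Y,p \right)} = \frac{2}{3}$ ($D{\left(Y,p \right)} = \left(- \frac{1}{3}\right) \left(-2\right) = \frac{2}{3}$)
$B = \frac{121}{9}$ ($B = \left(3 + \frac{2}{3}\right)^{2} = \left(\frac{11}{3}\right)^{2} = \frac{121}{9} \approx 13.444$)
$\frac{d{\left(W{\left(6 \right)} \right)}}{236} + \frac{\left(-2\right) \left(-5\right) \left(B + 6\right)}{-88} = \frac{\left(-4\right) \left(-12 - 4\right)}{236} + \frac{\left(-2\right) \left(-5\right) \left(\frac{121}{9} + 6\right)}{-88} = \left(-4\right) \left(-16\right) \frac{1}{236} + 10 \cdot \frac{175}{9} \left(- \frac{1}{88}\right) = 64 \cdot \frac{1}{236} + \frac{1750}{9} \left(- \frac{1}{88}\right) = \frac{16}{59} - \frac{875}{396} = - \frac{45289}{23364}$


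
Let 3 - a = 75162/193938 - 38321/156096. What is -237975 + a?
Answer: -1200686302920685/5045491008 ≈ -2.3797e+5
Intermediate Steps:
a = 14419708115/5045491008 (a = 3 - (75162/193938 - 38321/156096) = 3 - (75162*(1/193938) - 38321*1/156096) = 3 - (12527/32323 - 38321/156096) = 3 - 1*716764909/5045491008 = 3 - 716764909/5045491008 = 14419708115/5045491008 ≈ 2.8579)
-237975 + a = -237975 + 14419708115/5045491008 = -1200686302920685/5045491008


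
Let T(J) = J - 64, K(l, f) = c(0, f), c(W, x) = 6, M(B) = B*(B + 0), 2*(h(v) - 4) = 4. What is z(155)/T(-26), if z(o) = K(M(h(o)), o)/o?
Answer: -1/2325 ≈ -0.00043011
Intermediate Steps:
h(v) = 6 (h(v) = 4 + (½)*4 = 4 + 2 = 6)
M(B) = B² (M(B) = B*B = B²)
K(l, f) = 6
T(J) = -64 + J
z(o) = 6/o
z(155)/T(-26) = (6/155)/(-64 - 26) = (6*(1/155))/(-90) = (6/155)*(-1/90) = -1/2325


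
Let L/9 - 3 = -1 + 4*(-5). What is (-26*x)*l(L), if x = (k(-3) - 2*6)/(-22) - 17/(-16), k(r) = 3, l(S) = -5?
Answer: 16835/88 ≈ 191.31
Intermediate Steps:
L = -162 (L = 27 + 9*(-1 + 4*(-5)) = 27 + 9*(-1 - 20) = 27 + 9*(-21) = 27 - 189 = -162)
x = 259/176 (x = (3 - 2*6)/(-22) - 17/(-16) = (3 - 12)*(-1/22) - 17*(-1/16) = -9*(-1/22) + 17/16 = 9/22 + 17/16 = 259/176 ≈ 1.4716)
(-26*x)*l(L) = -26*259/176*(-5) = -3367/88*(-5) = 16835/88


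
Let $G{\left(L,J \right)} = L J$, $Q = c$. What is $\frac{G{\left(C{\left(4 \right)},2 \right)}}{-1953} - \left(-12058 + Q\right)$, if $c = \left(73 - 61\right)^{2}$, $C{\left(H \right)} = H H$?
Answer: $\frac{23268010}{1953} \approx 11914.0$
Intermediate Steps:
$C{\left(H \right)} = H^{2}$
$c = 144$ ($c = 12^{2} = 144$)
$Q = 144$
$G{\left(L,J \right)} = J L$
$\frac{G{\left(C{\left(4 \right)},2 \right)}}{-1953} - \left(-12058 + Q\right) = \frac{2 \cdot 4^{2}}{-1953} + \left(12058 - 144\right) = 2 \cdot 16 \left(- \frac{1}{1953}\right) + \left(12058 - 144\right) = 32 \left(- \frac{1}{1953}\right) + 11914 = - \frac{32}{1953} + 11914 = \frac{23268010}{1953}$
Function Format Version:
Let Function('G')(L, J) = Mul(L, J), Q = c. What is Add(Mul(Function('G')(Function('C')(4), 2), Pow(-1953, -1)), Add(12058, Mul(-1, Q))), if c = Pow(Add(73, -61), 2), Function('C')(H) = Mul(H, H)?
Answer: Rational(23268010, 1953) ≈ 11914.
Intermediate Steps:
Function('C')(H) = Pow(H, 2)
c = 144 (c = Pow(12, 2) = 144)
Q = 144
Function('G')(L, J) = Mul(J, L)
Add(Mul(Function('G')(Function('C')(4), 2), Pow(-1953, -1)), Add(12058, Mul(-1, Q))) = Add(Mul(Mul(2, Pow(4, 2)), Pow(-1953, -1)), Add(12058, Mul(-1, 144))) = Add(Mul(Mul(2, 16), Rational(-1, 1953)), Add(12058, -144)) = Add(Mul(32, Rational(-1, 1953)), 11914) = Add(Rational(-32, 1953), 11914) = Rational(23268010, 1953)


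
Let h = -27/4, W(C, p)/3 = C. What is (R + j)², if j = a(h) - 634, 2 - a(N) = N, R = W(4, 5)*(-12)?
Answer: 9467929/16 ≈ 5.9175e+5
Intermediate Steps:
W(C, p) = 3*C
R = -144 (R = (3*4)*(-12) = 12*(-12) = -144)
h = -27/4 (h = -27*¼ = -27/4 ≈ -6.7500)
a(N) = 2 - N
j = -2501/4 (j = (2 - 1*(-27/4)) - 634 = (2 + 27/4) - 634 = 35/4 - 634 = -2501/4 ≈ -625.25)
(R + j)² = (-144 - 2501/4)² = (-3077/4)² = 9467929/16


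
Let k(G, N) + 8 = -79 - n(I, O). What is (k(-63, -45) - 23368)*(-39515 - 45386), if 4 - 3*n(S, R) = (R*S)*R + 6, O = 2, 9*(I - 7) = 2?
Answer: 53742927307/27 ≈ 1.9905e+9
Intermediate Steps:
I = 65/9 (I = 7 + (⅑)*2 = 7 + 2/9 = 65/9 ≈ 7.2222)
n(S, R) = -⅔ - S*R²/3 (n(S, R) = 4/3 - ((R*S)*R + 6)/3 = 4/3 - (S*R² + 6)/3 = 4/3 - (6 + S*R²)/3 = 4/3 + (-2 - S*R²/3) = -⅔ - S*R²/3)
k(G, N) = -2071/27 (k(G, N) = -8 + (-79 - (-⅔ - ⅓*65/9*2²)) = -8 + (-79 - (-⅔ - ⅓*65/9*4)) = -8 + (-79 - (-⅔ - 260/27)) = -8 + (-79 - 1*(-278/27)) = -8 + (-79 + 278/27) = -8 - 1855/27 = -2071/27)
(k(-63, -45) - 23368)*(-39515 - 45386) = (-2071/27 - 23368)*(-39515 - 45386) = -633007/27*(-84901) = 53742927307/27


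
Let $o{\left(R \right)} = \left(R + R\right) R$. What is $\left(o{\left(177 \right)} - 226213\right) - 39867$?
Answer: $-203422$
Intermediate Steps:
$o{\left(R \right)} = 2 R^{2}$ ($o{\left(R \right)} = 2 R R = 2 R^{2}$)
$\left(o{\left(177 \right)} - 226213\right) - 39867 = \left(2 \cdot 177^{2} - 226213\right) - 39867 = \left(2 \cdot 31329 - 226213\right) - 39867 = \left(62658 - 226213\right) - 39867 = -163555 - 39867 = -203422$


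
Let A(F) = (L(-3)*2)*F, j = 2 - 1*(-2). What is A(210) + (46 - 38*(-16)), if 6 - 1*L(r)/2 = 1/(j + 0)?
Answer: 5484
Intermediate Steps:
j = 4 (j = 2 + 2 = 4)
L(r) = 23/2 (L(r) = 12 - 2/(4 + 0) = 12 - 2/4 = 12 - 2*1/4 = 12 - 1/2 = 23/2)
A(F) = 23*F (A(F) = ((23/2)*2)*F = 23*F)
A(210) + (46 - 38*(-16)) = 23*210 + (46 - 38*(-16)) = 4830 + (46 + 608) = 4830 + 654 = 5484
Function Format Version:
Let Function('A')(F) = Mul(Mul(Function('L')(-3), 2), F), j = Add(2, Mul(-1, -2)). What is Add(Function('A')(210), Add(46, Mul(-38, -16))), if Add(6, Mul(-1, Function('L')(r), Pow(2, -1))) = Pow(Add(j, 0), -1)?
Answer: 5484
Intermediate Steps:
j = 4 (j = Add(2, 2) = 4)
Function('L')(r) = Rational(23, 2) (Function('L')(r) = Add(12, Mul(-2, Pow(Add(4, 0), -1))) = Add(12, Mul(-2, Pow(4, -1))) = Add(12, Mul(-2, Rational(1, 4))) = Add(12, Rational(-1, 2)) = Rational(23, 2))
Function('A')(F) = Mul(23, F) (Function('A')(F) = Mul(Mul(Rational(23, 2), 2), F) = Mul(23, F))
Add(Function('A')(210), Add(46, Mul(-38, -16))) = Add(Mul(23, 210), Add(46, Mul(-38, -16))) = Add(4830, Add(46, 608)) = Add(4830, 654) = 5484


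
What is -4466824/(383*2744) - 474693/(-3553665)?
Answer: -640613189676/155613805795 ≈ -4.1167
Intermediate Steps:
-4466824/(383*2744) - 474693/(-3553665) = -4466824/1050952 - 474693*(-1/3553665) = -4466824*1/1050952 + 158231/1184555 = -558353/131369 + 158231/1184555 = -640613189676/155613805795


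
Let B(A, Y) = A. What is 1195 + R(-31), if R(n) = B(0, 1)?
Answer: 1195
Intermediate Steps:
R(n) = 0
1195 + R(-31) = 1195 + 0 = 1195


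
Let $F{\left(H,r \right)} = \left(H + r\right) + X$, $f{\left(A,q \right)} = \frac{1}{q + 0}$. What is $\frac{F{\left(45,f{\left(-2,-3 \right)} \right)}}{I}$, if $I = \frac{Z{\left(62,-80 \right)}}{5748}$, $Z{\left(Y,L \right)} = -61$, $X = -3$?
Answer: $- \frac{239500}{61} \approx -3926.2$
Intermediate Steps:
$f{\left(A,q \right)} = \frac{1}{q}$
$F{\left(H,r \right)} = -3 + H + r$ ($F{\left(H,r \right)} = \left(H + r\right) - 3 = -3 + H + r$)
$I = - \frac{61}{5748} \approx -0.010612$
$\frac{F{\left(45,f{\left(-2,-3 \right)} \right)}}{I} = \frac{-3 + 45 + \frac{1}{-3}}{- \frac{61}{5748}} = \left(-3 + 45 - \frac{1}{3}\right) \left(- \frac{5748}{61}\right) = \frac{125}{3} \left(- \frac{5748}{61}\right) = - \frac{239500}{61}$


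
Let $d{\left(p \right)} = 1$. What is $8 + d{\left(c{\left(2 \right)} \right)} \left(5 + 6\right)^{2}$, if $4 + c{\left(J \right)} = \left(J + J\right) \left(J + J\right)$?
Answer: $129$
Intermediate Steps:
$c{\left(J \right)} = -4 + 4 J^{2}$ ($c{\left(J \right)} = -4 + \left(J + J\right) \left(J + J\right) = -4 + 2 J 2 J = -4 + 4 J^{2}$)
$8 + d{\left(c{\left(2 \right)} \right)} \left(5 + 6\right)^{2} = 8 + 1 \left(5 + 6\right)^{2} = 8 + 1 \cdot 11^{2} = 8 + 1 \cdot 121 = 8 + 121 = 129$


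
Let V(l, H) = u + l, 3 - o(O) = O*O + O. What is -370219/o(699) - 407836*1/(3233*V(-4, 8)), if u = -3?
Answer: 207931357481/11073280407 ≈ 18.778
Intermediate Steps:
o(O) = 3 - O - O**2 (o(O) = 3 - (O*O + O) = 3 - (O**2 + O) = 3 - (O + O**2) = 3 + (-O - O**2) = 3 - O - O**2)
V(l, H) = -3 + l
-370219/o(699) - 407836*1/(3233*V(-4, 8)) = -370219/(3 - 1*699 - 1*699**2) - 407836*1/(3233*(-3 - 4)) = -370219/(3 - 699 - 1*488601) - 407836/((-7*3233)) = -370219/(3 - 699 - 488601) - 407836/(-22631) = -370219/(-489297) - 407836*(-1/22631) = -370219*(-1/489297) + 407836/22631 = 370219/489297 + 407836/22631 = 207931357481/11073280407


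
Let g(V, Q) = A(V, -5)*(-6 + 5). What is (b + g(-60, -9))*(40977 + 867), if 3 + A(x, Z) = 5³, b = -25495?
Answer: -1071917748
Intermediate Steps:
A(x, Z) = 122 (A(x, Z) = -3 + 5³ = -3 + 125 = 122)
g(V, Q) = -122 (g(V, Q) = 122*(-6 + 5) = 122*(-1) = -122)
(b + g(-60, -9))*(40977 + 867) = (-25495 - 122)*(40977 + 867) = -25617*41844 = -1071917748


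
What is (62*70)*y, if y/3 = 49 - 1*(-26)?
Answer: 976500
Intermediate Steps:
y = 225 (y = 3*(49 - 1*(-26)) = 3*(49 + 26) = 3*75 = 225)
(62*70)*y = (62*70)*225 = 4340*225 = 976500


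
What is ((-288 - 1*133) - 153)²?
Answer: 329476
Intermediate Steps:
((-288 - 1*133) - 153)² = ((-288 - 133) - 153)² = (-421 - 153)² = (-574)² = 329476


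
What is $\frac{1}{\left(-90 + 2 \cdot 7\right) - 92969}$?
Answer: $- \frac{1}{93045} \approx -1.0747 \cdot 10^{-5}$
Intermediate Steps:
$\frac{1}{\left(-90 + 2 \cdot 7\right) - 92969} = \frac{1}{\left(-90 + 14\right) - 92969} = \frac{1}{-76 - 92969} = \frac{1}{-93045} = - \frac{1}{93045}$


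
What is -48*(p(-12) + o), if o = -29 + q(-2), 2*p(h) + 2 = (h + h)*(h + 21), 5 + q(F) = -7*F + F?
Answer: 6288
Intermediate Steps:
q(F) = -5 - 6*F (q(F) = -5 + (-7*F + F) = -5 - 6*F)
p(h) = -1 + h*(21 + h) (p(h) = -1 + ((h + h)*(h + 21))/2 = -1 + ((2*h)*(21 + h))/2 = -1 + (2*h*(21 + h))/2 = -1 + h*(21 + h))
o = -22 (o = -29 + (-5 - 6*(-2)) = -29 + (-5 + 12) = -29 + 7 = -22)
-48*(p(-12) + o) = -48*((-1 + (-12)² + 21*(-12)) - 22) = -48*((-1 + 144 - 252) - 22) = -48*(-109 - 22) = -48*(-131) = 6288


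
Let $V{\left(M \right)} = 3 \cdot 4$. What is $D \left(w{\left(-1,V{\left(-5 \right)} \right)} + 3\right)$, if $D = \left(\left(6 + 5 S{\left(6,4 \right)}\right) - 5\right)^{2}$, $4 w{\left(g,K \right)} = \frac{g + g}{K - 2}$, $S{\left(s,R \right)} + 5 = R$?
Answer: $\frac{236}{5} \approx 47.2$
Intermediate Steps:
$V{\left(M \right)} = 12$
$S{\left(s,R \right)} = -5 + R$
$w{\left(g,K \right)} = \frac{g}{2 \left(-2 + K\right)}$ ($w{\left(g,K \right)} = \frac{\left(g + g\right) \frac{1}{K - 2}}{4} = \frac{2 g \frac{1}{-2 + K}}{4} = \frac{g}{2 \left(-2 + K\right)}$)
$D = 16$ ($D = \left(\left(6 + 5 \left(-5 + 4\right)\right) - 5\right)^{2} = \left(\left(6 + 5 \left(-1\right)\right) - 5\right)^{2} = \left(\left(6 - 5\right) - 5\right)^{2} = \left(1 - 5\right)^{2} = \left(-4\right)^{2} = 16$)
$D \left(w{\left(-1,V{\left(-5 \right)} \right)} + 3\right) = 16 \left(\frac{1}{2} \left(-1\right) \frac{1}{-2 + 12} + 3\right) = 16 \left(\frac{1}{2} \left(-1\right) \frac{1}{10} + 3\right) = 16 \left(- \frac{1}{20} + 3\right) = 16 \cdot \frac{59}{20} = \frac{236}{5}$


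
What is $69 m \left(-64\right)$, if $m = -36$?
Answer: $158976$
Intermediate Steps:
$69 m \left(-64\right) = 69 \left(-36\right) \left(-64\right) = \left(-2484\right) \left(-64\right) = 158976$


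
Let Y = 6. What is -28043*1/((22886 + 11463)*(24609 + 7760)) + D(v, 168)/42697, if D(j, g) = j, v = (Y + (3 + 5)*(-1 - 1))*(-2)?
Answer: 21039503649/47472351220357 ≈ 0.00044319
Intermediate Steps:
v = 20 (v = (6 + (3 + 5)*(-1 - 1))*(-2) = (6 + 8*(-2))*(-2) = (6 - 16)*(-2) = -10*(-2) = 20)
-28043*1/((22886 + 11463)*(24609 + 7760)) + D(v, 168)/42697 = -28043*1/((22886 + 11463)*(24609 + 7760)) + 20/42697 = -28043/(34349*32369) + 20*(1/42697) = -28043/1111842781 + 20/42697 = 21039503649/47472351220357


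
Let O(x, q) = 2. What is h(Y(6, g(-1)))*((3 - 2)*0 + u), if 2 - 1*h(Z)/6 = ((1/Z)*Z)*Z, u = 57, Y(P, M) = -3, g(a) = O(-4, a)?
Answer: 1710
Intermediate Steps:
g(a) = 2
h(Z) = 12 - 6*Z (h(Z) = 12 - 6*(1/Z)*Z*Z = 12 - 6*Z/Z*Z = 12 - 6*Z)
h(Y(6, g(-1)))*((3 - 2)*0 + u) = (12 - 6*(-3))*((3 - 2)*0 + 57) = (12 + 18)*(1*0 + 57) = 30*(0 + 57) = 30*57 = 1710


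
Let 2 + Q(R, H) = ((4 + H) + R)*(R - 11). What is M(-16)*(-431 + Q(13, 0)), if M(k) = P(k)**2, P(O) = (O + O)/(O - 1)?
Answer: -408576/289 ≈ -1413.8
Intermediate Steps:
P(O) = 2*O/(-1 + O) (P(O) = (2*O)/(-1 + O) = 2*O/(-1 + O))
Q(R, H) = -2 + (-11 + R)*(4 + H + R) (Q(R, H) = -2 + ((4 + H) + R)*(R - 11) = -2 + (4 + H + R)*(-11 + R) = -2 + (-11 + R)*(4 + H + R))
M(k) = 4*k**2/(-1 + k)**2 (M(k) = (2*k/(-1 + k))**2 = 4*k**2/(-1 + k)**2)
M(-16)*(-431 + Q(13, 0)) = (4*(-16)**2/(-1 - 16)**2)*(-431 + (-46 + 13**2 - 11*0 - 7*13 + 0*13)) = (4*256/(-17)**2)*(-431 + (-46 + 169 + 0 - 91 + 0)) = (4*256*(1/289))*(-431 + 32) = (1024/289)*(-399) = -408576/289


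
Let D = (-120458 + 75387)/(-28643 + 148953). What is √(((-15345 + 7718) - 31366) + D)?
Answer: I*√564409448919310/120310 ≈ 197.47*I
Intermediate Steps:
D = -45071/120310 ≈ -0.37462
√(((-15345 + 7718) - 31366) + D) = √(((-15345 + 7718) - 31366) - 45071/120310) = √((-7627 - 31366) - 45071/120310) = √(-38993 - 45071/120310) = √(-4691292901/120310) = I*√564409448919310/120310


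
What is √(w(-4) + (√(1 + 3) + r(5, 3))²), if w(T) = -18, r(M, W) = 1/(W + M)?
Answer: I*√863/8 ≈ 3.6721*I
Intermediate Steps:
r(M, W) = 1/(M + W)
√(w(-4) + (√(1 + 3) + r(5, 3))²) = √(-18 + (√(1 + 3) + 1/(5 + 3))²) = √(-18 + (√4 + 1/8)²) = √(-18 + (2 + ⅛)²) = √(-18 + (17/8)²) = √(-18 + 289/64) = √(-863/64) = I*√863/8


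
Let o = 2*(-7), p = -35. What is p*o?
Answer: 490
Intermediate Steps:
o = -14
p*o = -35*(-14) = 490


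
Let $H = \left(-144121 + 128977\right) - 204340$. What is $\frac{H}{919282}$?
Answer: $- \frac{109742}{459641} \approx -0.23876$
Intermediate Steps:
$H = -219484$ ($H = -15144 - 204340 = -219484$)
$\frac{H}{919282} = - \frac{219484}{919282} = \left(-219484\right) \frac{1}{919282} = - \frac{109742}{459641}$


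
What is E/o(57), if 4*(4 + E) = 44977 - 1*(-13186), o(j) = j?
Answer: 58147/228 ≈ 255.03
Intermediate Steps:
E = 58147/4 (E = -4 + (44977 - 1*(-13186))/4 = -4 + (44977 + 13186)/4 = -4 + (1/4)*58163 = -4 + 58163/4 = 58147/4 ≈ 14537.)
E/o(57) = (58147/4)/57 = (58147/4)*(1/57) = 58147/228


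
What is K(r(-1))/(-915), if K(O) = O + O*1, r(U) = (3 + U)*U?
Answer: 4/915 ≈ 0.0043716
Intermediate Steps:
r(U) = U*(3 + U)
K(O) = 2*O (K(O) = O + O = 2*O)
K(r(-1))/(-915) = (2*(-(3 - 1)))/(-915) = (2*(-1*2))*(-1/915) = (2*(-2))*(-1/915) = -4*(-1/915) = 4/915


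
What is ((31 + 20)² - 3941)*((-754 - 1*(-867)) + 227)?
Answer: -455600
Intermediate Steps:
((31 + 20)² - 3941)*((-754 - 1*(-867)) + 227) = (51² - 3941)*((-754 + 867) + 227) = (2601 - 3941)*(113 + 227) = -1340*340 = -455600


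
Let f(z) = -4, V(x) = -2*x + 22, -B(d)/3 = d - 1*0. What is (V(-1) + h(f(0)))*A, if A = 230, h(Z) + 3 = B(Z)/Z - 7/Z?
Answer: 9085/2 ≈ 4542.5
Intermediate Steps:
B(d) = -3*d (B(d) = -3*(d - 1*0) = -3*(d + 0) = -3*d)
V(x) = 22 - 2*x
h(Z) = -6 - 7/Z (h(Z) = -3 + ((-3*Z)/Z - 7/Z) = -3 + (-3 - 7/Z) = -6 - 7/Z)
(V(-1) + h(f(0)))*A = ((22 - 2*(-1)) + (-6 - 7/(-4)))*230 = ((22 + 2) + (-6 - 7*(-¼)))*230 = (24 + (-6 + 7/4))*230 = (24 - 17/4)*230 = (79/4)*230 = 9085/2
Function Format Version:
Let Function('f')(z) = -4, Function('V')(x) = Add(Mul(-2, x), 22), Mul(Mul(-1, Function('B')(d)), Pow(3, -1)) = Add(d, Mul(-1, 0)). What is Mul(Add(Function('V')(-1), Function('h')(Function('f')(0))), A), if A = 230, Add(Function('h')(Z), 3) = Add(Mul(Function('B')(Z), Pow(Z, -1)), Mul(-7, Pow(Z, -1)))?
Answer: Rational(9085, 2) ≈ 4542.5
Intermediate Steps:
Function('B')(d) = Mul(-3, d) (Function('B')(d) = Mul(-3, Add(d, Mul(-1, 0))) = Mul(-3, Add(d, 0)) = Mul(-3, d))
Function('V')(x) = Add(22, Mul(-2, x))
Function('h')(Z) = Add(-6, Mul(-7, Pow(Z, -1))) (Function('h')(Z) = Add(-3, Add(Mul(Mul(-3, Z), Pow(Z, -1)), Mul(-7, Pow(Z, -1)))) = Add(-3, Add(-3, Mul(-7, Pow(Z, -1)))) = Add(-6, Mul(-7, Pow(Z, -1))))
Mul(Add(Function('V')(-1), Function('h')(Function('f')(0))), A) = Mul(Add(Add(22, Mul(-2, -1)), Add(-6, Mul(-7, Pow(-4, -1)))), 230) = Mul(Add(Add(22, 2), Add(-6, Mul(-7, Rational(-1, 4)))), 230) = Mul(Add(24, Add(-6, Rational(7, 4))), 230) = Mul(Add(24, Rational(-17, 4)), 230) = Mul(Rational(79, 4), 230) = Rational(9085, 2)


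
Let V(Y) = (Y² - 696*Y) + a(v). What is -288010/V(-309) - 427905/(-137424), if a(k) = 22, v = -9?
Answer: 31104561965/14226453136 ≈ 2.1864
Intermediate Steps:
V(Y) = 22 + Y² - 696*Y (V(Y) = (Y² - 696*Y) + 22 = 22 + Y² - 696*Y)
-288010/V(-309) - 427905/(-137424) = -288010/(22 + (-309)² - 696*(-309)) - 427905/(-137424) = -288010/(22 + 95481 + 215064) - 427905*(-1/137424) = -288010/310567 + 142635/45808 = 31104561965/14226453136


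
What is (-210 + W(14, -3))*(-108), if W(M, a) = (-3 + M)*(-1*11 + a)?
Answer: 39312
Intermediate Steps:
W(M, a) = (-11 + a)*(-3 + M) (W(M, a) = (-3 + M)*(-11 + a) = (-11 + a)*(-3 + M))
(-210 + W(14, -3))*(-108) = (-210 + (33 - 11*14 - 3*(-3) + 14*(-3)))*(-108) = (-210 + (33 - 154 + 9 - 42))*(-108) = (-210 - 154)*(-108) = -364*(-108) = 39312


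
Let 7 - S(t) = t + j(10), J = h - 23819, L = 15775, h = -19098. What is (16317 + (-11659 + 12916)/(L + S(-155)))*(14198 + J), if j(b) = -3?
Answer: -7469646392403/15940 ≈ -4.6861e+8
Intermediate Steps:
J = -42917 (J = -19098 - 23819 = -42917)
S(t) = 10 - t (S(t) = 7 - (t - 3) = 7 - (-3 + t) = 7 + (3 - t) = 10 - t)
(16317 + (-11659 + 12916)/(L + S(-155)))*(14198 + J) = (16317 + (-11659 + 12916)/(15775 + (10 - 1*(-155))))*(14198 - 42917) = (16317 + 1257/(15775 + (10 + 155)))*(-28719) = (16317 + 1257/(15775 + 165))*(-28719) = (16317 + 1257/15940)*(-28719) = (260094237/15940)*(-28719) = -7469646392403/15940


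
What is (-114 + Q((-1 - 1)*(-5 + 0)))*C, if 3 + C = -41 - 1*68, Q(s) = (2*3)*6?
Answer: 8736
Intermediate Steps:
Q(s) = 36 (Q(s) = 6*6 = 36)
C = -112 (C = -3 + (-41 - 1*68) = -3 + (-41 - 68) = -3 - 109 = -112)
(-114 + Q((-1 - 1)*(-5 + 0)))*C = (-114 + 36)*(-112) = -78*(-112) = 8736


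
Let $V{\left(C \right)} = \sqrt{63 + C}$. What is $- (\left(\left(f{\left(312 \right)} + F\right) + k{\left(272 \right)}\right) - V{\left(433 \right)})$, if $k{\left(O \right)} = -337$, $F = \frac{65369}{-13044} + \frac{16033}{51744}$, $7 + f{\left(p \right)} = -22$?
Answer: $\frac{20850379705}{56245728} + 4 \sqrt{31} \approx 392.97$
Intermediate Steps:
$f{\left(p \right)} = -29$ ($f{\left(p \right)} = -7 - 22 = -29$)
$F = - \frac{264443257}{56245728}$ ($F = 65369 \left(- \frac{1}{13044}\right) + 16033 \cdot \frac{1}{51744} = - \frac{65369}{13044} + \frac{16033}{51744} = - \frac{264443257}{56245728} \approx -4.7016$)
$- (\left(\left(f{\left(312 \right)} + F\right) + k{\left(272 \right)}\right) - V{\left(433 \right)}) = - (\left(\left(-29 - \frac{264443257}{56245728}\right) - 337\right) - \sqrt{63 + 433}) = - (\left(- \frac{1895569369}{56245728} - 337\right) - \sqrt{496}) = - (- \frac{20850379705}{56245728} - 4 \sqrt{31}) = \frac{20850379705}{56245728} + 4 \sqrt{31}$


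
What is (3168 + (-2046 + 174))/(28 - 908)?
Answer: -81/55 ≈ -1.4727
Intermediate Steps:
(3168 + (-2046 + 174))/(28 - 908) = (3168 - 1872)/(-880) = 1296*(-1/880) = -81/55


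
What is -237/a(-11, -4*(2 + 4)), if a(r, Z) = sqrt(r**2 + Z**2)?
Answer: -237*sqrt(697)/697 ≈ -8.9770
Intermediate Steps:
a(r, Z) = sqrt(Z**2 + r**2)
-237/a(-11, -4*(2 + 4)) = -237/sqrt((-4*(2 + 4))**2 + (-11)**2) = -237/sqrt((-4*6)**2 + 121) = -237/sqrt((-24)**2 + 121) = -237/sqrt(576 + 121) = -237*sqrt(697)/697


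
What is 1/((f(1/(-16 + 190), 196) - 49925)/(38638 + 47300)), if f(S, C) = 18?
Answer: -85938/49907 ≈ -1.7220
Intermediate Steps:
1/((f(1/(-16 + 190), 196) - 49925)/(38638 + 47300)) = 1/((18 - 49925)/(38638 + 47300)) = 1/(-49907/85938) = -85938/49907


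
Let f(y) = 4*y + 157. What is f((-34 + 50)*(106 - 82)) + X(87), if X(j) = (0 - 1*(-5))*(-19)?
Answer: 1598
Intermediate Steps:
f(y) = 157 + 4*y
X(j) = -95 (X(j) = (0 + 5)*(-19) = 5*(-19) = -95)
f((-34 + 50)*(106 - 82)) + X(87) = (157 + 4*((-34 + 50)*(106 - 82))) - 95 = (157 + 4*(16*24)) - 95 = (157 + 4*384) - 95 = (157 + 1536) - 95 = 1693 - 95 = 1598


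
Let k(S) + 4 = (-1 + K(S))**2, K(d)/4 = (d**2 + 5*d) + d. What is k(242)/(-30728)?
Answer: -57630243965/30728 ≈ -1.8755e+6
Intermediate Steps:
K(d) = 4*d**2 + 24*d (K(d) = 4*((d**2 + 5*d) + d) = 4*(d**2 + 6*d) = 4*d**2 + 24*d)
k(S) = -4 + (-1 + 4*S*(6 + S))**2
k(242)/(-30728) = (-4 + (-1 + 4*242*(6 + 242))**2)/(-30728) = (-4 + (-1 + 4*242*248)**2)*(-1/30728) = (-4 + (-1 + 240064)**2)*(-1/30728) = (-4 + 240063**2)*(-1/30728) = (-4 + 57630243969)*(-1/30728) = 57630243965*(-1/30728) = -57630243965/30728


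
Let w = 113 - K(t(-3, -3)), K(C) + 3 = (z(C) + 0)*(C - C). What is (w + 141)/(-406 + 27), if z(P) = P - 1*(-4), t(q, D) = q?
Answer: -257/379 ≈ -0.67810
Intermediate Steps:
z(P) = 4 + P (z(P) = P + 4 = 4 + P)
K(C) = -3 (K(C) = -3 + ((4 + C) + 0)*(C - C) = -3 + (4 + C)*0 = -3 + 0 = -3)
w = 116 (w = 113 - 1*(-3) = 113 + 3 = 116)
(w + 141)/(-406 + 27) = (116 + 141)/(-406 + 27) = 257/(-379) = 257*(-1/379) = -257/379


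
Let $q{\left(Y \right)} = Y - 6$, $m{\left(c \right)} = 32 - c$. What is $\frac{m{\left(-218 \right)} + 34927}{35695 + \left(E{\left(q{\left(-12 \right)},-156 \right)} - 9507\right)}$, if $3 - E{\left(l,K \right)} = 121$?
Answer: $\frac{35177}{26070} \approx 1.3493$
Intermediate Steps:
$q{\left(Y \right)} = -6 + Y$
$E{\left(l,K \right)} = -118$ ($E{\left(l,K \right)} = 3 - 121 = -118$)
$\frac{m{\left(-218 \right)} + 34927}{35695 + \left(E{\left(q{\left(-12 \right)},-156 \right)} - 9507\right)} = \frac{\left(32 - -218\right) + 34927}{35695 - 9625} = \frac{\left(32 + 218\right) + 34927}{35695 - 9625} = \frac{250 + 34927}{26070} = 35177 \cdot \frac{1}{26070} = \frac{35177}{26070}$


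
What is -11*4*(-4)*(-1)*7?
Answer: -1232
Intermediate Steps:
-11*4*(-4)*(-1)*7 = -(-176)*(-1)*7 = -11*16*7 = -176*7 = -1232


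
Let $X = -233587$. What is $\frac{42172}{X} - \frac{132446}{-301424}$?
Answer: $\frac{9113005437}{35204363944} \approx 0.25886$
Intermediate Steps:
$\frac{42172}{X} - \frac{132446}{-301424} = \frac{42172}{-233587} - \frac{132446}{-301424} = 42172 \left(- \frac{1}{233587}\right) - - \frac{66223}{150712} = - \frac{42172}{233587} + \frac{66223}{150712} = \frac{9113005437}{35204363944}$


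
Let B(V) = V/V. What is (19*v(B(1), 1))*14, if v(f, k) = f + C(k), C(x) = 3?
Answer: 1064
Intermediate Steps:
B(V) = 1
v(f, k) = 3 + f (v(f, k) = f + 3 = 3 + f)
(19*v(B(1), 1))*14 = (19*(3 + 1))*14 = (19*4)*14 = 76*14 = 1064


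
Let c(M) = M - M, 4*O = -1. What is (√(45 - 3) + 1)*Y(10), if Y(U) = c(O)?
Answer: 0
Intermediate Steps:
O = -¼ (O = (¼)*(-1) = -¼ ≈ -0.25000)
c(M) = 0
Y(U) = 0
(√(45 - 3) + 1)*Y(10) = (√(45 - 3) + 1)*0 = (√42 + 1)*0 = (1 + √42)*0 = 0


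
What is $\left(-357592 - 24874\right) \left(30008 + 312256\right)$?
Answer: $-130904343024$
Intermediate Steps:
$\left(-357592 - 24874\right) \left(30008 + 312256\right) = \left(-357592 + \left(-190099 + 165225\right)\right) 342264 = \left(-357592 - 24874\right) 342264 = \left(-382466\right) 342264 = -130904343024$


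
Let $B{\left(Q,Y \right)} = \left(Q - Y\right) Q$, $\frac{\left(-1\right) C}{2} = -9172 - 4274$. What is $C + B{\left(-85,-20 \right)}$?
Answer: $32417$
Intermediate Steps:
$C = 26892$ ($C = - 2 \left(-9172 - 4274\right) = \left(-2\right) \left(-13446\right) = 26892$)
$B{\left(Q,Y \right)} = Q \left(Q - Y\right)$
$C + B{\left(-85,-20 \right)} = 26892 - 85 \left(-85 - -20\right) = 26892 - 85 \left(-85 + 20\right) = 26892 - -5525 = 26892 + 5525 = 32417$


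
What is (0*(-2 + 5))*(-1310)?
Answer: 0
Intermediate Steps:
(0*(-2 + 5))*(-1310) = (0*3)*(-1310) = 0*(-1310) = 0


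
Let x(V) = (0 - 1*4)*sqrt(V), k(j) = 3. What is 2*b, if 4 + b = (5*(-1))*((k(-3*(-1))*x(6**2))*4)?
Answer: 2872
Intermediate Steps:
x(V) = -4*sqrt(V) (x(V) = (0 - 4)*sqrt(V) = -4*sqrt(V))
b = 1436 (b = -4 + (5*(-1))*((3*(-4*sqrt(6**2)))*4) = -4 - 5*3*(-4*sqrt(36))*4 = -4 - 5*3*(-4*6)*4 = -4 - 5*3*(-24)*4 = -4 - (-360)*4 = -4 - 5*(-288) = -4 + 1440 = 1436)
2*b = 2*1436 = 2872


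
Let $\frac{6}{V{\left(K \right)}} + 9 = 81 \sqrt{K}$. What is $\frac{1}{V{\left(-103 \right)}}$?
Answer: $- \frac{3}{2} + \frac{27 i \sqrt{103}}{2} \approx -1.5 + 137.01 i$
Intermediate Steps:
$V{\left(K \right)} = \frac{6}{-9 + 81 \sqrt{K}}$
$\frac{1}{V{\left(-103 \right)}} = \frac{1}{\frac{2}{3} \frac{1}{-1 + 9 \sqrt{-103}}} = \frac{1}{\frac{2}{3} \frac{1}{-1 + 9 i \sqrt{103}}} = - \frac{3}{2} + \frac{27 i \sqrt{103}}{2}$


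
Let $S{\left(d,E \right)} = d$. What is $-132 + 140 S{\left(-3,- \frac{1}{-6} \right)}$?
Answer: $-552$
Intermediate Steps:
$-132 + 140 S{\left(-3,- \frac{1}{-6} \right)} = -132 + 140 \left(-3\right) = -132 - 420 = -552$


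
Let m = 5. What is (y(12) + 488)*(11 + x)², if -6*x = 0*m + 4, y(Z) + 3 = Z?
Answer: 477617/9 ≈ 53069.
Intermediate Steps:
y(Z) = -3 + Z
x = -⅔ (x = -(0*5 + 4)/6 = -(0 + 4)/6 = -⅙*4 = -⅔ ≈ -0.66667)
(y(12) + 488)*(11 + x)² = ((-3 + 12) + 488)*(11 - ⅔)² = (9 + 488)*(31/3)² = 497*(961/9) = 477617/9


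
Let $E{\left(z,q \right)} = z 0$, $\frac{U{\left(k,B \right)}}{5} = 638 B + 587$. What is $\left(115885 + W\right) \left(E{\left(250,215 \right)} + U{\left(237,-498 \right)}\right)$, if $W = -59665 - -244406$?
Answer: $-476698138810$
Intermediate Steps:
$U{\left(k,B \right)} = 2935 + 3190 B$ ($U{\left(k,B \right)} = 5 \left(638 B + 587\right) = 5 \left(587 + 638 B\right) = 2935 + 3190 B$)
$E{\left(z,q \right)} = 0$
$W = 184741$ ($W = -59665 + 244406 = 184741$)
$\left(115885 + W\right) \left(E{\left(250,215 \right)} + U{\left(237,-498 \right)}\right) = \left(115885 + 184741\right) \left(0 + \left(2935 + 3190 \left(-498\right)\right)\right) = 300626 \left(0 + \left(2935 - 1588620\right)\right) = 300626 \left(0 - 1585685\right) = 300626 \left(-1585685\right) = -476698138810$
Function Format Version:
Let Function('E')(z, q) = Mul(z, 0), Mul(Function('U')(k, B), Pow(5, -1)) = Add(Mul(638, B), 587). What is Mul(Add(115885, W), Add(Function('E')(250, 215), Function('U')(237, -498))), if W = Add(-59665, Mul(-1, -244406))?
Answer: -476698138810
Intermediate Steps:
Function('U')(k, B) = Add(2935, Mul(3190, B)) (Function('U')(k, B) = Mul(5, Add(Mul(638, B), 587)) = Mul(5, Add(587, Mul(638, B))) = Add(2935, Mul(3190, B)))
Function('E')(z, q) = 0
W = 184741 (W = Add(-59665, 244406) = 184741)
Mul(Add(115885, W), Add(Function('E')(250, 215), Function('U')(237, -498))) = Mul(Add(115885, 184741), Add(0, Add(2935, Mul(3190, -498)))) = Mul(300626, Add(0, Add(2935, -1588620))) = Mul(300626, Add(0, -1585685)) = Mul(300626, -1585685) = -476698138810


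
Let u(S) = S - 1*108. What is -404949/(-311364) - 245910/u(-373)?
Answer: 25587433903/49922028 ≈ 512.55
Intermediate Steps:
u(S) = -108 + S (u(S) = S - 108 = -108 + S)
-404949/(-311364) - 245910/u(-373) = -404949/(-311364) - 245910/(-108 - 373) = -404949*(-1/311364) - 245910/(-481) = 134983/103788 - 245910*(-1/481) = 134983/103788 + 245910/481 = 25587433903/49922028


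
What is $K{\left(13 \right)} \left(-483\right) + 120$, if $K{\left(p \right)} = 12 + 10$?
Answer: $-10506$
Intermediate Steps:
$K{\left(p \right)} = 22$
$K{\left(13 \right)} \left(-483\right) + 120 = 22 \left(-483\right) + 120 = -10626 + 120 = -10506$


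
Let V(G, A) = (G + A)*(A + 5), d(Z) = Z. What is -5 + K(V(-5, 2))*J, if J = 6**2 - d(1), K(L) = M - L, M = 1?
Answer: 765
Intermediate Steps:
V(G, A) = (5 + A)*(A + G) (V(G, A) = (A + G)*(5 + A) = (5 + A)*(A + G))
K(L) = 1 - L
J = 35 (J = 6**2 - 1*1 = 36 - 1 = 35)
-5 + K(V(-5, 2))*J = -5 + (1 - (2**2 + 5*2 + 5*(-5) + 2*(-5)))*35 = -5 + (1 - (4 + 10 - 25 - 10))*35 = -5 + (1 - 1*(-21))*35 = -5 + (1 + 21)*35 = -5 + 22*35 = -5 + 770 = 765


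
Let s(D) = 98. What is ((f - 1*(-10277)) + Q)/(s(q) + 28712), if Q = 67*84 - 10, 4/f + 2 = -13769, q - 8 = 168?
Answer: 218890041/396742510 ≈ 0.55172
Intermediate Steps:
q = 176 (q = 8 + 168 = 176)
f = -4/13771 (f = 4/(-2 - 13769) = 4/(-13771) = 4*(-1/13771) = -4/13771 ≈ -0.00029047)
Q = 5618 (Q = 5628 - 10 = 5618)
((f - 1*(-10277)) + Q)/(s(q) + 28712) = ((-4/13771 - 1*(-10277)) + 5618)/(98 + 28712) = ((-4/13771 + 10277) + 5618)/28810 = (141524563/13771 + 5618)*(1/28810) = (218890041/13771)*(1/28810) = 218890041/396742510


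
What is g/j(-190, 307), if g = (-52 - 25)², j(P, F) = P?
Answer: -5929/190 ≈ -31.205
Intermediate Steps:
g = 5929 (g = (-77)² = 5929)
g/j(-190, 307) = 5929/(-190) = 5929*(-1/190) = -5929/190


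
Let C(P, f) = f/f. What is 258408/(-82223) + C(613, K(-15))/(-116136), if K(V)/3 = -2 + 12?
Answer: -30010553711/9549050328 ≈ -3.1428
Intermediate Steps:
K(V) = 30 (K(V) = 3*(-2 + 12) = 3*10 = 30)
C(P, f) = 1
258408/(-82223) + C(613, K(-15))/(-116136) = 258408/(-82223) + 1/(-116136) = 258408*(-1/82223) + 1*(-1/116136) = -258408/82223 - 1/116136 = -30010553711/9549050328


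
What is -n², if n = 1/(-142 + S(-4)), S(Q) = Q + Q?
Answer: -1/22500 ≈ -4.4444e-5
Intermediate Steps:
S(Q) = 2*Q
n = -1/150 (n = 1/(-142 + 2*(-4)) = 1/(-142 - 8) = 1/(-150) = -1/150 ≈ -0.0066667)
-n² = -(-1/150)² = -1*1/22500 = -1/22500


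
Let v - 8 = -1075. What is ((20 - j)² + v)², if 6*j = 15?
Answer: 9259849/16 ≈ 5.7874e+5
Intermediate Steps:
j = 5/2 (j = (⅙)*15 = 5/2 ≈ 2.5000)
v = -1067 (v = 8 - 1075 = -1067)
((20 - j)² + v)² = ((20 - 1*5/2)² - 1067)² = ((20 - 5/2)² - 1067)² = ((35/2)² - 1067)² = (1225/4 - 1067)² = (-3043/4)² = 9259849/16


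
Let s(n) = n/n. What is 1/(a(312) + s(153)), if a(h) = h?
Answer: 1/313 ≈ 0.0031949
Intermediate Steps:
s(n) = 1
1/(a(312) + s(153)) = 1/(312 + 1) = 1/313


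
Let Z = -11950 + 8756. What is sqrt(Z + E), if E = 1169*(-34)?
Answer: 2*I*sqrt(10735) ≈ 207.22*I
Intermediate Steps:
E = -39746
Z = -3194
sqrt(Z + E) = sqrt(-3194 - 39746) = sqrt(-42940) = 2*I*sqrt(10735)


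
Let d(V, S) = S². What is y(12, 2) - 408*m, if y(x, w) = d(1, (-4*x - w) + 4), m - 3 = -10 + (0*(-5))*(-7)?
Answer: 4972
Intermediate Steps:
m = -7 (m = 3 + (-10 + (0*(-5))*(-7)) = 3 + (-10 + 0*(-7)) = 3 + (-10 + 0) = 3 - 10 = -7)
y(x, w) = (4 - w - 4*x)² (y(x, w) = ((-4*x - w) + 4)² = ((-w - 4*x) + 4)² = (4 - w - 4*x)²)
y(12, 2) - 408*m = (-4 + 2 + 4*12)² - 408*(-7) = (-4 + 2 + 48)² + 2856 = 46² + 2856 = 2116 + 2856 = 4972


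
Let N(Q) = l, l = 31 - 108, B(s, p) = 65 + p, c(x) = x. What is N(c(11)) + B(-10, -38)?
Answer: -50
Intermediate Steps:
l = -77
N(Q) = -77
N(c(11)) + B(-10, -38) = -77 + (65 - 38) = -77 + 27 = -50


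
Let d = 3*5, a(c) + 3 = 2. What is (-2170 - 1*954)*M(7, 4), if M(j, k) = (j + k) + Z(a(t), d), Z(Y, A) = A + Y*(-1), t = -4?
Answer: -84348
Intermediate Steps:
a(c) = -1 (a(c) = -3 + 2 = -1)
d = 15
Z(Y, A) = A - Y
M(j, k) = 16 + j + k (M(j, k) = (j + k) + (15 - 1*(-1)) = (j + k) + (15 + 1) = (j + k) + 16 = 16 + j + k)
(-2170 - 1*954)*M(7, 4) = (-2170 - 1*954)*(16 + 7 + 4) = (-2170 - 954)*27 = -3124*27 = -84348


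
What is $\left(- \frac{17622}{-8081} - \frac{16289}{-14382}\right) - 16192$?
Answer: $- \frac{1881464421851}{116220942} \approx -16189.0$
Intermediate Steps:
$\left(- \frac{17622}{-8081} - \frac{16289}{-14382}\right) - 16192 = \left(\left(-17622\right) \left(- \frac{1}{8081}\right) - - \frac{16289}{14382}\right) - 16192 = \left(\frac{17622}{8081} + \frac{16289}{14382}\right) - 16192 = \frac{385071013}{116220942} - 16192 = - \frac{1881464421851}{116220942}$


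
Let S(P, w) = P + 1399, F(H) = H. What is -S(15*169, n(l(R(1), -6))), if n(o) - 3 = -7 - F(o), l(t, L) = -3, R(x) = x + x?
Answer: -3934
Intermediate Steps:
R(x) = 2*x
n(o) = -4 - o (n(o) = 3 + (-7 - o) = -4 - o)
S(P, w) = 1399 + P
-S(15*169, n(l(R(1), -6))) = -(1399 + 15*169) = -(1399 + 2535) = -1*3934 = -3934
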